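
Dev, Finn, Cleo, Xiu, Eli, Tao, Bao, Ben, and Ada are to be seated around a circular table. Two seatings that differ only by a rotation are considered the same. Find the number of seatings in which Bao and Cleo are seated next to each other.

10080

Treat {Bao, Cleo} as one unit (2 internal orders) and seat the resulting 8 units around the table: (7)! circular arrangements.
So 2 × (7)! = 2 × 5040 = 10080.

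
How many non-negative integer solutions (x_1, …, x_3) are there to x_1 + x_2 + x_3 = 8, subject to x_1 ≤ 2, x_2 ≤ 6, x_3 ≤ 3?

Without the upper bounds there are C(10,2) = 45 ways to split 8 among 3 variables.
Subtract solutions that violate a single cap (substitute x_i' = x_i − (cap_i+1)): x_1 ≥ 3 gives C(7,2) = 21; x_2 ≥ 7 gives C(3,2) = 3; x_3 ≥ 4 gives C(6,2) = 15. Together 39.
Add back pairs where two caps are both exceeded: 0 + 3 + 0 = 3.
By inclusion–exclusion the count is 45 − 39 + 3 = 9.

9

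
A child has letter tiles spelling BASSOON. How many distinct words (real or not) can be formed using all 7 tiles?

BASSOON has 7 letters with O appearing twice and S appearing twice.
Dividing 7! = 5040 by 2!·2! = 4 for the repeated letters gives 1260.

1260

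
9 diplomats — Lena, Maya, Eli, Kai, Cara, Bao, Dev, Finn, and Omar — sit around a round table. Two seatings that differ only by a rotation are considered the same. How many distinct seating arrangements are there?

Seat Lena anywhere (absorbing the rotational symmetry), then permute the other 8: (8)! = 40320.

40320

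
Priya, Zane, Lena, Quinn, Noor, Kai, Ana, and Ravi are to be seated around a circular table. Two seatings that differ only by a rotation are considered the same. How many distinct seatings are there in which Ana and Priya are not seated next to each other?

3600

Without the restriction there are (7)! = 5040 seatings.
Seatings with Ana beside Priya: treat them as a block with 2 internal orders, giving 2 × (6)! = 1440.
Subtracting, 5040 − 1440 = 3600.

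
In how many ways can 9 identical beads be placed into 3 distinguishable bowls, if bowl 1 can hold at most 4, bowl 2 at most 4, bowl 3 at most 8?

24

Without the upper bounds there are C(11,2) = 55 ways to split 9 among 3 bowls.
Subtract solutions that violate a single cap (substitute x_i' = x_i − (cap_i+1)): x_1 ≥ 5 gives C(6,2) = 15; x_2 ≥ 5 gives C(6,2) = 15; x_3 ≥ 9 gives C(2,2) = 1. Together 31.
No two caps can be exceeded simultaneously, so the pair terms are all 0.
By inclusion–exclusion the count is 55 − 31 + 0 = 24.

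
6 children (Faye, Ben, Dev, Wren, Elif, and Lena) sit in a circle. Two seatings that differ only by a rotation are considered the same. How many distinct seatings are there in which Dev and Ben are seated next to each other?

48

Glue Dev and Ben into a block (2 internal orders). Seating 5 units around a circle gives (4)! arrangements.
So 2 × (4)! = 2 × 24 = 48.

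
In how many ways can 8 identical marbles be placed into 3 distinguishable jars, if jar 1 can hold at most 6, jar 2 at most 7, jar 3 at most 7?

Ignoring the caps, the number of non-negative solutions to x_1+…+x_3 = 8 is C(10,2) = 45.
Subtract solutions that violate a single cap (substitute x_i' = x_i − (cap_i+1)): x_1 ≥ 7 gives C(3,2) = 3; x_2 ≥ 8 gives C(2,2) = 1; x_3 ≥ 8 gives C(2,2) = 1. Together 5.
No two caps can be exceeded simultaneously, so the pair terms are all 0.
By inclusion–exclusion the count is 45 − 5 + 0 = 40.

40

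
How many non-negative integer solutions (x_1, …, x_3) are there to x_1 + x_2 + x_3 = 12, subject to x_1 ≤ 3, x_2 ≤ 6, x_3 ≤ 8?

Without the upper bounds there are C(14,2) = 91 ways to split 12 among 3 variables.
Subtract solutions that violate a single cap (substitute x_i' = x_i − (cap_i+1)): x_1 ≥ 4 gives C(10,2) = 45; x_2 ≥ 7 gives C(7,2) = 21; x_3 ≥ 9 gives C(5,2) = 10. Together 76.
Add back pairs where two caps are both exceeded: 3 + 0 + 0 = 3.
By inclusion–exclusion the count is 91 − 76 + 3 = 18.

18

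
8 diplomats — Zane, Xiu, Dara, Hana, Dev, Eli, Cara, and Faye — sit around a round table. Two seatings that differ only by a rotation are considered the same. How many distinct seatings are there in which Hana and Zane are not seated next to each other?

All circular seatings of 8 people number (7)! = 5040.
Those with Hana next to Zane: fuse the pair into one unit and seat 7 units around a circle — 2·(6)! = 1440.
Subtracting, 5040 − 1440 = 3600.

3600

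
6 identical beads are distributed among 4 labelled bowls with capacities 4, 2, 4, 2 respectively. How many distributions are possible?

37

By stars and bars, unrestricted non-negative solutions to x_1+…+x_4 = 6 number C(6+3,3) = 84.
Subtract solutions that violate a single cap (substitute x_i' = x_i − (cap_i+1)): x_1 ≥ 5 gives C(4,3) = 4; x_2 ≥ 3 gives C(6,3) = 20; x_3 ≥ 5 gives C(4,3) = 4; x_4 ≥ 3 gives C(6,3) = 20. Together 48.
Add back pairs where two caps are both exceeded: 0 + 0 + 0 + 0 + 1 + 0 = 1.
By inclusion–exclusion the count is 84 − 48 + 1 = 37.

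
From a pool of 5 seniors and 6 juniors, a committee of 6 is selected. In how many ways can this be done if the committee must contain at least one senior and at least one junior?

461

Total 6-person selections from all 11: C(11,6) = 462.
Subtract selections that omit an entire group: no seniors → C(6,6) = 1; no juniors → C(5,6) = 0.
Both groups omitted at once is impossible, so 462 − 1 = 461.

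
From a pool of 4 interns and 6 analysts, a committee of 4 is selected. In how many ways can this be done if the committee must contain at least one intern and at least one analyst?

194

Total 4-person selections from all 10: C(10,4) = 210.
Subtract selections that omit an entire group: no interns → C(6,4) = 15; no analysts → C(4,4) = 1.
Both groups omitted at once is impossible, so 210 − 16 = 194.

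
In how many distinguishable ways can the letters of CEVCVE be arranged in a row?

CEVCVE has 6 letters with C appearing twice, E appearing twice, and V appearing twice.
Dividing 6! = 720 by 2!·2!·2! = 8 for the repeated letters gives 90.

90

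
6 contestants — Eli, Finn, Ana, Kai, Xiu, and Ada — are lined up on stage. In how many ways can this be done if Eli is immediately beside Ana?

Glue Eli and Ana into one block (2 internal orders), leaving 5 units to arrange in a row.
That gives 2 × 5! = 2 × 120 = 240.

240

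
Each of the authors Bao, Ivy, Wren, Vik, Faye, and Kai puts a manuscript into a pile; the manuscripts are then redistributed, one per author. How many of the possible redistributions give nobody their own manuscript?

265

Count assignments avoiding every fixed point. For any j of the 6 authors fixed to their own manuscript, the other 6−j can be arranged in (6−j)! ways.
By inclusion–exclusion this is Σ_{j=0}^{6} (−1)^j C(6,j)·(6−j)!.
Computing: 720 − 720 + 360 − 120 + 30 − 6 + 1 = 265.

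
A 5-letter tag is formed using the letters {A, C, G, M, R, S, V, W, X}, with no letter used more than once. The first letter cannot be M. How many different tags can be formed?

13440

The first letter has 9−1 = 8 choices (anything except M).
The remaining 4 letters are filled from the other 8 symbols without repetition: 8 × 7 × 6 × 5 = 1680.
Total: 8 × 1680 = 13440.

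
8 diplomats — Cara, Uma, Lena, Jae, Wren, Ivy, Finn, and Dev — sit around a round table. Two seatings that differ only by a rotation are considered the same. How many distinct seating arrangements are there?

Around a circle, 8 distinct people have 8!/8 = (7)! = 5040 rotationally distinct seatings.

5040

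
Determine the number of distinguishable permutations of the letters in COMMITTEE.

45360

The 9 letters of COMMITTEE have repeats: E appearing twice, M appearing twice, and T appearing twice.
The number of distinct arrangements is 9!/(2!·2!·2!) = 362880/8 = 45360.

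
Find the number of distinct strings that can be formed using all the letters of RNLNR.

30

RNLNR has 5 letters with N appearing twice and R appearing twice.
The number of distinct arrangements is 5!/(2!·2!) = 120/4 = 30.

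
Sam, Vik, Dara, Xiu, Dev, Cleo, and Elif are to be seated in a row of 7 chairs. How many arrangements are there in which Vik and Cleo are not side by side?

3600

There are 7! = 5040 arrangements in all. If Vik and Cleo are adjacent, merging them into one block gives 2·(6)! = 1440 arrangements.
So 5040 − 1440 = 3600 arrangements keep them apart.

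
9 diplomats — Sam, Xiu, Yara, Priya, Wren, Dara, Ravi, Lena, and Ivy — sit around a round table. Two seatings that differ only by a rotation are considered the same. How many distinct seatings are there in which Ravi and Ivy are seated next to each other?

10080

Treat {Ravi, Ivy} as one unit (2 internal orders) and seat the resulting 8 units around the table: (7)! circular arrangements.
So 2 × (7)! = 2 × 5040 = 10080.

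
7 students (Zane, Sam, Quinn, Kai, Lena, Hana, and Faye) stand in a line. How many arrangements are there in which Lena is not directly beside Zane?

Of the 7! = 5040 arrangements, those with Lena and Zane adjacent number 2 × 6! = 1440 (treat the pair as a block with 2 internal orders).
Complementary counting: 5040 − 1440 = 3600.

3600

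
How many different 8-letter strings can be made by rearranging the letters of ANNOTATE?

5040

ANNOTATE has 8 letters with A appearing twice, N appearing twice, and T appearing twice.
Dividing 8! = 40320 by 2!·2!·2! = 8 for the repeated letters gives 5040.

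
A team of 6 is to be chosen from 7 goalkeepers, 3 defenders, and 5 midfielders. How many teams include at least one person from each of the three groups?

With no constraint there are C(15,6) = 5005 possible selections.
Subtract selections that omit an entire group: no goalkeepers → C(8,6) = 28; no defenders → C(12,6) = 924; no midfielders → C(10,6) = 210.
Add back selections omitting two groups (i.e. drawn from a single group): C(7,6) + C(3,6) + C(5,6) = 7.
By inclusion–exclusion: 5005 − 1162 + 7 = 3850.

3850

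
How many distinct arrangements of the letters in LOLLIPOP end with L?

630

With the last slot taken by L, it remains to arrange the other 7 letters (OLLIPOP).
Those 7 letters have L appearing twice, O appearing twice, and P appearing twice, giving (7)!/(2!·2!·2!) = 630.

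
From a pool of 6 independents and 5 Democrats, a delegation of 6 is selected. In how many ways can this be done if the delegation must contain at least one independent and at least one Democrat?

461

With no constraint there are C(11,6) = 462 possible selections.
Subtract selections that omit an entire group: no independents → C(5,6) = 0; no Democrats → C(6,6) = 1.
Both groups omitted at once is impossible, so 462 − 1 = 461.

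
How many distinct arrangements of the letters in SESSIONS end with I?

210

Fix I in the last position and arrange the remaining 7 letters.
Those 7 letters have S appearing 4 times, giving (7)!/(4!) = 210.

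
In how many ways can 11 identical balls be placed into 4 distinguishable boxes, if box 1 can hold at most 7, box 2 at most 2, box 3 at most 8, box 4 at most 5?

124

Ignoring the caps, the number of non-negative solutions to x_1+…+x_4 = 11 is C(14,3) = 364.
Subtract solutions that violate a single cap (substitute x_i' = x_i − (cap_i+1)): x_1 ≥ 8 gives C(6,3) = 20; x_2 ≥ 3 gives C(11,3) = 165; x_3 ≥ 9 gives C(5,3) = 10; x_4 ≥ 6 gives C(8,3) = 56. Together 251.
Add back pairs where two caps are both exceeded: 1 + 0 + 0 + 0 + 10 + 0 = 11.
By inclusion–exclusion the count is 364 − 251 + 11 = 124.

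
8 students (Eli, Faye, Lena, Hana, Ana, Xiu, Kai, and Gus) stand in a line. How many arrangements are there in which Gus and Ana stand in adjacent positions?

10080

Treat {Gus, Ana} as a single unit. There are 7 units to order, and the pair itself can be ordered 2 ways.
So the count is 2·(7)! = 10080.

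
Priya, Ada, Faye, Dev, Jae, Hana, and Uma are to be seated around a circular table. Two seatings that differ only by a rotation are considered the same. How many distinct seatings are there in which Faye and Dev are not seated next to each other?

Without the restriction there are (6)! = 720 seatings.
Seatings with Faye beside Dev: treat them as a block with 2 internal orders, giving 2 × (5)! = 240.
Subtracting, 720 − 240 = 480.

480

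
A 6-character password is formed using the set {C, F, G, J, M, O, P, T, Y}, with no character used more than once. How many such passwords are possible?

60480

Choose and order 6 of the 9 symbols: the first character has 9 options, the next 8, and so on down to 4.
That product is 9 × 8 × 7 × 6 × 5 × 4 = 60480.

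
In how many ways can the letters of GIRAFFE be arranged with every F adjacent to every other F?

720

Treat the 2 copies of F as a single block. The multiset to arrange is then {FF, A, E, G, I, R}, 6 items in all.
All 6 items are distinct, so there are (6)! = 720 arrangements.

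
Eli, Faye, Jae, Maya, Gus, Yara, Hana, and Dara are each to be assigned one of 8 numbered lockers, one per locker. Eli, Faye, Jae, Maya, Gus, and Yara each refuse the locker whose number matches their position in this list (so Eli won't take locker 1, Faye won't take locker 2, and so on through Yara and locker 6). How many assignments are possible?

Let Aᵢ (for 1 ≤ i ≤ 6) be the placements that put person i in their forbidden locker. Any j of these fix j positions, leaving (8−j)! ways to fill the rest, and there are C(6,j) ways to pick which j.
By inclusion–exclusion, the number of valid placements is Σ_{j=0}^{6} (−1)^j C(6,j)·(8−j)!.
Computing: 40320 − 30240 + 10800 − 2400 + 360 − 36 + 2 = 18806.

18806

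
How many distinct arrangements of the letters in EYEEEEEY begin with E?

21

Fix E in the first position and arrange the remaining 7 letters.
Those 7 letters have E appearing 5 times and Y appearing twice, giving (7)!/(5!·2!) = 21.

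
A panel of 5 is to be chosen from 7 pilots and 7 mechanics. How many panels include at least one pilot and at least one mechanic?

Total 5-person selections from all 14: C(14,5) = 2002.
Subtract selections that omit an entire group: no pilots → C(7,5) = 21; no mechanics → C(7,5) = 21.
Both groups omitted at once is impossible, so 2002 − 42 = 1960.

1960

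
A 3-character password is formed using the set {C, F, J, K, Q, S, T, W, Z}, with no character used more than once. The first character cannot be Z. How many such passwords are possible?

448

The first character has 9−1 = 8 choices (anything except Z).
The remaining 2 characters are filled from the other 8 symbols without repetition: 8 × 7 = 56.
Total: 8 × 56 = 448.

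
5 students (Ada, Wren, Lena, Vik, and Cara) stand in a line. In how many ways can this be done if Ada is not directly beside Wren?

Of the 5! = 120 arrangements, those with Ada and Wren adjacent number 2 × 4! = 48 (treat the pair as a block with 2 internal orders).
Complementary counting: 120 − 48 = 72.

72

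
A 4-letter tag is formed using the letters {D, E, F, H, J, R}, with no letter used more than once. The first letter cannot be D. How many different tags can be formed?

The first letter has 6−1 = 5 choices (anything except D).
The remaining 3 letters are filled from the other 5 symbols without repetition: 5 × 4 × 3 = 60.
Total: 5 × 60 = 300.

300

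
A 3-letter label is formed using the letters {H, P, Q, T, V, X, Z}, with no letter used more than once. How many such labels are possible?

210

This is a permutation of 3 out of 7: P(7,3) = 7!/4!.
That product is 7 × 6 × 5 = 210.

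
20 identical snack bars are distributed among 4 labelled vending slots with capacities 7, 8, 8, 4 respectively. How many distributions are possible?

Without the upper bounds there are C(23,3) = 1771 ways to split 20 among 4 vending slots.
Subtract solutions that violate a single cap (substitute x_i' = x_i − (cap_i+1)): x_1 ≥ 8 gives C(15,3) = 455; x_2 ≥ 9 gives C(14,3) = 364; x_3 ≥ 9 gives C(14,3) = 364; x_4 ≥ 5 gives C(18,3) = 816. Together 1999.
Add back pairs where two caps are both exceeded: 20 + 20 + 120 + 10 + 84 + 84 = 338.
By inclusion–exclusion the count is 1771 − 1999 + 338 = 110.

110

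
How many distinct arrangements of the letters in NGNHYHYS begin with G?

630

Fix G in the first position and arrange the remaining 7 letters.
Those 7 letters have H appearing twice, N appearing twice, and Y appearing twice, giving (7)!/(2!·2!·2!) = 630.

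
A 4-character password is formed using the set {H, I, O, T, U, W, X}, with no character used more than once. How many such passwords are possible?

840

Choose and order 4 of the 7 symbols: the first character has 7 options, the next 6, then 5, 4.
That product is 7 × 6 × 5 × 4 = 840.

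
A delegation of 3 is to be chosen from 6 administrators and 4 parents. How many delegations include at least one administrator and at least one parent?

96

Unrestricted: C(10,3) = 120 ways to pick any 3 of the 10.
Selections missing a whole group: no administrators → C(4,3) = 4; no parents → C(6,3) = 20.
Both groups omitted at once is impossible, so 120 − 24 = 96.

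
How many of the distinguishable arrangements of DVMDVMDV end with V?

Fix V in the last position and arrange the remaining 7 letters.
Those 7 letters have D appearing 3 times, M appearing twice, and V appearing twice, giving (7)!/(3!·2!·2!) = 210.

210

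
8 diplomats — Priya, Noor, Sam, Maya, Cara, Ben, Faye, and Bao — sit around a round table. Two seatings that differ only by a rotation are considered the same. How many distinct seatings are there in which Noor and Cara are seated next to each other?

Glue Noor and Cara into a block (2 internal orders). Seating 7 units around a circle gives (6)! arrangements.
So 2 × (6)! = 2 × 720 = 1440.

1440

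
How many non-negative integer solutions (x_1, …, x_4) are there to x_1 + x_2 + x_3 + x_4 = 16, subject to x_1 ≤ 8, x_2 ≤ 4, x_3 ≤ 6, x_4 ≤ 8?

202

Without the upper bounds there are C(19,3) = 969 ways to split 16 among 4 variables.
Subtract solutions that violate a single cap (substitute x_i' = x_i − (cap_i+1)): x_1 ≥ 9 gives C(10,3) = 120; x_2 ≥ 5 gives C(14,3) = 364; x_3 ≥ 7 gives C(12,3) = 220; x_4 ≥ 9 gives C(10,3) = 120. Together 824.
Add back pairs where two caps are both exceeded: 10 + 1 + 0 + 35 + 10 + 1 = 57.
By inclusion–exclusion the count is 969 − 824 + 57 = 202.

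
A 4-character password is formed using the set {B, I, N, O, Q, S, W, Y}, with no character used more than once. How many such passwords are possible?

This is a permutation of 4 out of 8: P(8,4) = 8!/4!.
That product is 8 × 7 × 6 × 5 = 1680.

1680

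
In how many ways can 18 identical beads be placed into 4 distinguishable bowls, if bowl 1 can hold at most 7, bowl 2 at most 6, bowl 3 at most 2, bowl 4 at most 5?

By stars and bars, unrestricted non-negative solutions to x_1+…+x_4 = 18 number C(18+3,3) = 1330.
Subtract solutions that violate a single cap (substitute x_i' = x_i − (cap_i+1)): x_1 ≥ 8 gives C(13,3) = 286; x_2 ≥ 7 gives C(14,3) = 364; x_3 ≥ 3 gives C(18,3) = 816; x_4 ≥ 6 gives C(15,3) = 455. Together 1921.
Add back pairs where two caps are both exceeded: 20 + 120 + 35 + 165 + 56 + 220 = 616.
Subtract triples: 1 + 0 + 4 + 10 = 15.
By inclusion–exclusion the count is 1330 − 1921 + 616 − 15 = 10.

10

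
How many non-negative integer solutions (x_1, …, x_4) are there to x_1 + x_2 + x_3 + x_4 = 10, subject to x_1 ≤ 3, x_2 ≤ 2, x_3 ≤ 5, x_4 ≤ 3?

19

Ignoring the caps, the number of non-negative solutions to x_1+…+x_4 = 10 is C(13,3) = 286.
Subtract solutions that violate a single cap (substitute x_i' = x_i − (cap_i+1)): x_1 ≥ 4 gives C(9,3) = 84; x_2 ≥ 3 gives C(10,3) = 120; x_3 ≥ 6 gives C(7,3) = 35; x_4 ≥ 4 gives C(9,3) = 84. Together 323.
Add back pairs where two caps are both exceeded: 20 + 1 + 10 + 4 + 20 + 1 = 56.
By inclusion–exclusion the count is 286 − 323 + 56 = 19.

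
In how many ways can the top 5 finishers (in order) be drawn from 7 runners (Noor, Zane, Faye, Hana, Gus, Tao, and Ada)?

2520

This is an ordered selection of 5 from 7: P(7,5).
That gives 7 × 6 × 5 × 4 × 3 = 2520.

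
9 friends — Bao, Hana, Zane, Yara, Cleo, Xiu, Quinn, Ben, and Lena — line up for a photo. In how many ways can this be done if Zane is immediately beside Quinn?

80640

Treat {Zane, Quinn} as a single unit. There are 8 units to order, and the pair itself can be ordered 2 ways.
So the count is 2·(8)! = 80640.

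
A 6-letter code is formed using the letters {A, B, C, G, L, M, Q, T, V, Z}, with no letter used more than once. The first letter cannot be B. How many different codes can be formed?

136080

The first letter has 10−1 = 9 choices (anything except B).
The remaining 5 letters are filled from the other 9 symbols without repetition: 9 × 8 × 7 × 6 × 5 = 15120.
Total: 9 × 15120 = 136080.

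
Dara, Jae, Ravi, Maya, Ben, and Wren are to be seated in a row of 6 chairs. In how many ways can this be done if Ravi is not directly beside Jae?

There are 6! = 720 arrangements in all. If Ravi and Jae are adjacent, merging them into one block gives 2·(5)! = 240 arrangements.
So 720 − 240 = 480 arrangements keep them apart.

480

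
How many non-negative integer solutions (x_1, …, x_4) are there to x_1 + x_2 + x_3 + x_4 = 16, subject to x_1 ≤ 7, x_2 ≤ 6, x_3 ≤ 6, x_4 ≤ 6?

186

Ignoring the caps, the number of non-negative solutions to x_1+…+x_4 = 16 is C(19,3) = 969.
Subtract solutions that violate a single cap (substitute x_i' = x_i − (cap_i+1)): x_1 ≥ 8 gives C(11,3) = 165; x_2 ≥ 7 gives C(12,3) = 220; x_3 ≥ 7 gives C(12,3) = 220; x_4 ≥ 7 gives C(12,3) = 220. Together 825.
Add back pairs where two caps are both exceeded: 4 + 4 + 4 + 10 + 10 + 10 = 42.
By inclusion–exclusion the count is 969 − 825 + 42 = 186.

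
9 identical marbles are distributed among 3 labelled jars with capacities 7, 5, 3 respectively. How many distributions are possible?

By stars and bars, unrestricted non-negative solutions to x_1+…+x_3 = 9 number C(9+2,2) = 55.
Subtract solutions that violate a single cap (substitute x_i' = x_i − (cap_i+1)): x_1 ≥ 8 gives C(3,2) = 3; x_2 ≥ 6 gives C(5,2) = 10; x_3 ≥ 4 gives C(7,2) = 21. Together 34.
No two caps can be exceeded simultaneously, so the pair terms are all 0.
By inclusion–exclusion the count is 55 − 34 + 0 = 21.

21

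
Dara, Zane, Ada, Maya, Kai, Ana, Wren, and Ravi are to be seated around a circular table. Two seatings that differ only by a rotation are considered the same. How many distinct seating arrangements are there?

5040

Around a circle, 8 distinct people have 8!/8 = (7)! = 5040 rotationally distinct seatings.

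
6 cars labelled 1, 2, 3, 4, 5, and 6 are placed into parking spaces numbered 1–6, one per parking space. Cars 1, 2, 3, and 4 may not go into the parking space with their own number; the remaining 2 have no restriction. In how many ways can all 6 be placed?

Let Aᵢ (for 1 ≤ i ≤ 4) be the placements that put car i in its forbidden parking space. Any j of these fix j positions, leaving (6−j)! ways to fill the rest, and there are C(4,j) ways to pick which j.
By inclusion–exclusion, the number of valid placements is Σ_{j=0}^{4} (−1)^j C(4,j)·(6−j)!.
Computing: 720 − 480 + 144 − 24 + 2 = 362.

362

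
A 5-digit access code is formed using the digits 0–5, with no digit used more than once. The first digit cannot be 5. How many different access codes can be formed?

The first digit has 6−1 = 5 choices (anything except 5).
The remaining 4 digits are filled from the other 5 symbols without repetition: 5 × 4 × 3 × 2 = 120.
Total: 5 × 120 = 600.

600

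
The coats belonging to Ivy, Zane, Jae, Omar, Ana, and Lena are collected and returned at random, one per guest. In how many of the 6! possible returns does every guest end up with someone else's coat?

This is the derangement count D_6: permutations of 6 items with no fixed point.
By inclusion–exclusion this is Σ_{j=0}^{6} (−1)^j C(6,j)·(6−j)!.
Computing: 720 − 720 + 360 − 120 + 30 − 6 + 1 = 265.

265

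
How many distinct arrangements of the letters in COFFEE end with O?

Fix O in the last position and arrange the remaining 5 letters.
Those 5 letters have E appearing twice and F appearing twice, giving (5)!/(2!·2!) = 30.

30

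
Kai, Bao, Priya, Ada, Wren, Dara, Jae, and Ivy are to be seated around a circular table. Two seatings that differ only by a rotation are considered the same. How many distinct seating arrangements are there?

5040

Seat Kai anywhere (absorbing the rotational symmetry), then permute the other 7: (7)! = 5040.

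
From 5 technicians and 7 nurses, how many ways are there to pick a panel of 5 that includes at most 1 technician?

196

Split by how many technicians are chosen (0 through 1).
Sum: C(5,0)·C(7,5) + C(5,1)·C(7,4) = 21 + 175 = 196.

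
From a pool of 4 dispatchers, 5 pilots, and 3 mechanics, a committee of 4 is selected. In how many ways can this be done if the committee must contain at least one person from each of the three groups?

Total 4-person selections from all 12: C(12,4) = 495.
Subtract selections that omit an entire group: no dispatchers → C(8,4) = 70; no pilots → C(7,4) = 35; no mechanics → C(9,4) = 126.
Add back selections omitting two groups (i.e. drawn from a single group): C(4,4) + C(5,4) + C(3,4) = 6.
By inclusion–exclusion: 495 − 231 + 6 = 270.

270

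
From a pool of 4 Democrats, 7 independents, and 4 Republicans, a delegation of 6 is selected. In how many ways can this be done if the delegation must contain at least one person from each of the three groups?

4060

With no constraint there are C(15,6) = 5005 possible selections.
Subtract selections that omit an entire group: no Democrats → C(11,6) = 462; no independents → C(8,6) = 28; no Republicans → C(11,6) = 462.
Add back selections omitting two groups (i.e. drawn from a single group): C(4,6) + C(7,6) + C(4,6) = 7.
By inclusion–exclusion: 5005 − 952 + 7 = 4060.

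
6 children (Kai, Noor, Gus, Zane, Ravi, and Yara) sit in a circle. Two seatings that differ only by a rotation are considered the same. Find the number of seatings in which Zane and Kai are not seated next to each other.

Without the restriction there are (5)! = 120 seatings.
Seatings with Zane beside Kai: treat them as a block with 2 internal orders, giving 2 × (4)! = 48.
Subtracting, 120 − 48 = 72.

72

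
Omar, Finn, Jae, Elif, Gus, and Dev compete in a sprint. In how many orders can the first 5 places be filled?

720

There are 6 choices for 1st place, 5 for 2nd, and so on down to 2 for position 5.
That gives 6 × 5 × 4 × 3 × 2 = 720.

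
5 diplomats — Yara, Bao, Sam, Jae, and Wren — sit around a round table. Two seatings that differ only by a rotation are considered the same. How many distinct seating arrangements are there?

Around a circle, 5 distinct people have 5!/5 = (4)! = 24 rotationally distinct seatings.

24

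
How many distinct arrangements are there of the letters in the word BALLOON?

The 7 letters of BALLOON have repeats: L appearing twice and O appearing twice.
The number of distinct arrangements is 7!/(2!·2!) = 5040/4 = 1260.

1260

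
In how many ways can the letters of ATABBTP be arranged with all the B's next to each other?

180

Treat the 2 copies of B as a single block. The multiset to arrange is then {BB, A, A, P, T, T}, 6 items in all.
That gives (6)!/(2!·2!) = 180 arrangements.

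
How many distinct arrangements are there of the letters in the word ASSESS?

30

ASSESS has 6 letters with S appearing 4 times.
Dividing 6! = 720 by 4! = 24 for the repeated letters gives 30.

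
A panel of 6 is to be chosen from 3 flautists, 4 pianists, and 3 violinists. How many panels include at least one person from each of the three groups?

With no constraint there are C(10,6) = 210 possible selections.
Subtract selections that omit an entire group: no flautists → C(7,6) = 7; no pianists → C(6,6) = 1; no violinists → C(7,6) = 7.
Add back selections omitting two groups (i.e. drawn from a single group): C(3,6) + C(4,6) + C(3,6) = 0.
By inclusion–exclusion: 210 − 15 + 0 = 195.

195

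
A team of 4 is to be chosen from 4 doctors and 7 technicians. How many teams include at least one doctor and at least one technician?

Total 4-person selections from all 11: C(11,4) = 330.
Selections missing a whole group: no doctors → C(7,4) = 35; no technicians → C(4,4) = 1.
Both groups omitted at once is impossible, so 330 − 36 = 294.

294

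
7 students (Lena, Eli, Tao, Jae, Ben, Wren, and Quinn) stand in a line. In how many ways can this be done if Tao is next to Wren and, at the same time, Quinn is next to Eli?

480

Treat {Tao,Wren} as one block (2 orders) and {Quinn,Eli} as another (2 orders).
That leaves 5 units to arrange: 2 × 2 × 5! = 4 × 120 = 480.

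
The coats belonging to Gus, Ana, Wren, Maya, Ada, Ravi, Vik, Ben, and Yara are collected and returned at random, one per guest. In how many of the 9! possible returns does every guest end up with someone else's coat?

Let Aᵢ be the assignments in which guest i gets their own coat. We want the size of the complement of A₁∪…∪A_9.
By inclusion–exclusion this is Σ_{j=0}^{9} (−1)^j C(9,j)·(9−j)!.
Computing: 362880 − 362880 + 181440 − 60480 + 15120 − 3024 + 504 − 72 + 9 − 1 = 133496.

133496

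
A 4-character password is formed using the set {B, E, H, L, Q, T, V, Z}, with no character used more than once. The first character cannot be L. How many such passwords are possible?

The first character has 8−1 = 7 choices (anything except L).
The remaining 3 characters are filled from the other 7 symbols without repetition: 7 × 6 × 5 = 210.
Total: 7 × 210 = 1470.

1470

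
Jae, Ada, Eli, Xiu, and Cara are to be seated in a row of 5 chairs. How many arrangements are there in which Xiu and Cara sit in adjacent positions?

48

Treat {Xiu, Cara} as a single unit. There are 4 units to order, and the pair itself can be ordered 2 ways.
That gives 2 × 4! = 2 × 24 = 48.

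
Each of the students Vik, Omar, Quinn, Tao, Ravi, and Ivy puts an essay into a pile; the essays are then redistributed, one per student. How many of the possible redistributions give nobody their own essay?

265

Let Aᵢ be the assignments in which student i gets their own essay. We want the size of the complement of A₁∪…∪A_6.
By inclusion–exclusion this is Σ_{j=0}^{6} (−1)^j C(6,j)·(6−j)!.
Computing: 720 − 720 + 360 − 120 + 30 − 6 + 1 = 265.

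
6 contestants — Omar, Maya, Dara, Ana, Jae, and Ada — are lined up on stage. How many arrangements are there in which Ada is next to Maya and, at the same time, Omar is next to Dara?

96

Treat {Ada,Maya} as one block (2 orders) and {Omar,Dara} as another (2 orders).
That leaves 4 units to arrange: 2 × 2 × 4! = 4 × 24 = 96.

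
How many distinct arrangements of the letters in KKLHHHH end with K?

30

With the last slot taken by K, it remains to arrange the other 6 letters (KLHHHH).
Those 6 letters have H appearing 4 times, giving (6)!/(4!) = 30.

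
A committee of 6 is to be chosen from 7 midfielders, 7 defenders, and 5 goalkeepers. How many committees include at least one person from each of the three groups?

22295

With no constraint there are C(19,6) = 27132 possible selections.
Selections missing a whole group: no midfielders → C(12,6) = 924; no defenders → C(12,6) = 924; no goalkeepers → C(14,6) = 3003.
Add back selections omitting two groups (i.e. drawn from a single group): C(7,6) + C(7,6) + C(5,6) = 14.
By inclusion–exclusion: 27132 − 4851 + 14 = 22295.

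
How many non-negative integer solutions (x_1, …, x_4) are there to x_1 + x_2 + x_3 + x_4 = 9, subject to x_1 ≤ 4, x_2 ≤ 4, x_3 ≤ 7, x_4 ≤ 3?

By stars and bars, unrestricted non-negative solutions to x_1+…+x_4 = 9 number C(9+3,3) = 220.
Subtract solutions that violate a single cap (substitute x_i' = x_i − (cap_i+1)): x_1 ≥ 5 gives C(7,3) = 35; x_2 ≥ 5 gives C(7,3) = 35; x_3 ≥ 8 gives C(4,3) = 4; x_4 ≥ 4 gives C(8,3) = 56. Together 130.
Add back pairs where two caps are both exceeded: 0 + 0 + 1 + 0 + 1 + 0 = 2.
By inclusion–exclusion the count is 220 − 130 + 2 = 92.

92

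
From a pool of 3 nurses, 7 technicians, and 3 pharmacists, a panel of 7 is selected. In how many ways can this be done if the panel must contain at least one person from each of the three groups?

1477

With no constraint there are C(13,7) = 1716 possible selections.
Subtract selections that omit an entire group: no nurses → C(10,7) = 120; no technicians → C(6,7) = 0; no pharmacists → C(10,7) = 120.
Add back selections omitting two groups (i.e. drawn from a single group): C(3,7) + C(7,7) + C(3,7) = 1.
By inclusion–exclusion: 1716 − 240 + 1 = 1477.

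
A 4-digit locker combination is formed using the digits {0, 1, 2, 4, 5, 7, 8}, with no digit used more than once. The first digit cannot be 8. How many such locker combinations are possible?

The first digit has 7−1 = 6 choices (anything except 8).
The remaining 3 digits are filled from the other 6 symbols without repetition: 6 × 5 × 4 = 120.
Total: 6 × 120 = 720.

720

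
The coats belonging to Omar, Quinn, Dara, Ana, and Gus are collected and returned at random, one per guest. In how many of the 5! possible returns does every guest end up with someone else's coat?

44

This is the derangement count D_5: permutations of 5 items with no fixed point.
By inclusion–exclusion this is Σ_{j=0}^{5} (−1)^j C(5,j)·(5−j)!.
Computing: 120 − 120 + 60 − 20 + 5 − 1 = 44.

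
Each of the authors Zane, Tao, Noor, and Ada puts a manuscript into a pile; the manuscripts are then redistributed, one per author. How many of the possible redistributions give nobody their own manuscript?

9

Let Aᵢ be the assignments in which author i gets their own manuscript. We want the size of the complement of A₁∪…∪A_4.
By inclusion–exclusion this is Σ_{j=0}^{4} (−1)^j C(4,j)·(4−j)!.
Computing: 24 − 24 + 12 − 4 + 1 = 9.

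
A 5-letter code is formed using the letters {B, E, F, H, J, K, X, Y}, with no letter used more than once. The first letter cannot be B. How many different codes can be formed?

The first letter has 8−1 = 7 choices (anything except B).
The remaining 4 letters are filled from the other 7 symbols without repetition: 7 × 6 × 5 × 4 = 840.
Total: 7 × 840 = 5880.

5880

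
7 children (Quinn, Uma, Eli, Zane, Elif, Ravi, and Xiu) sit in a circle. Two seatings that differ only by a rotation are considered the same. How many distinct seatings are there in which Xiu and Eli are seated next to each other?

240

Treat {Xiu, Eli} as one unit (2 internal orders) and seat the resulting 6 units around the table: (5)! circular arrangements.
So 2 × (5)! = 2 × 120 = 240.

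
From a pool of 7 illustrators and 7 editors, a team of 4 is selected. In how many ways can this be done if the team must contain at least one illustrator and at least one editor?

931

With no constraint there are C(14,4) = 1001 possible selections.
Selections missing a whole group: no illustrators → C(7,4) = 35; no editors → C(7,4) = 35.
Both groups omitted at once is impossible, so 1001 − 70 = 931.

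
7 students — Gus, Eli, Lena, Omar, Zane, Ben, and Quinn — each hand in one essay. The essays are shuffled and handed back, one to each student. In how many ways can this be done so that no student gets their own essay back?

1854

Count assignments avoiding every fixed point. For any j of the 7 students fixed to their own essay, the other 7−j can be arranged in (7−j)! ways.
By inclusion–exclusion this is Σ_{j=0}^{7} (−1)^j C(7,j)·(7−j)!.
Computing: 5040 − 5040 + 2520 − 840 + 210 − 42 + 7 − 1 = 1854.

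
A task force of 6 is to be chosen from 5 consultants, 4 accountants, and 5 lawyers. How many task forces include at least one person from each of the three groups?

Unrestricted: C(14,6) = 3003 ways to pick any 6 of the 14.
Subtract selections that omit an entire group: no consultants → C(9,6) = 84; no accountants → C(10,6) = 210; no lawyers → C(9,6) = 84.
Add back selections omitting two groups (i.e. drawn from a single group): C(5,6) + C(4,6) + C(5,6) = 0.
By inclusion–exclusion: 3003 − 378 + 0 = 2625.

2625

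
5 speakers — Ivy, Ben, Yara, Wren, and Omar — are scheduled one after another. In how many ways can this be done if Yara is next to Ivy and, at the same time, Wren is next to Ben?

Treat {Yara,Ivy} as one block (2 orders) and {Wren,Ben} as another (2 orders).
That leaves 3 units to arrange: 2 × 2 × 3! = 4 × 6 = 24.

24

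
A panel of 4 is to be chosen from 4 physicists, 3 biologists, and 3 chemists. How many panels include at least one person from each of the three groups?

Total 4-person selections from all 10: C(10,4) = 210.
Selections missing a whole group: no physicists → C(6,4) = 15; no biologists → C(7,4) = 35; no chemists → C(7,4) = 35.
Add back selections omitting two groups (i.e. drawn from a single group): C(4,4) + C(3,4) + C(3,4) = 1.
By inclusion–exclusion: 210 − 85 + 1 = 126.

126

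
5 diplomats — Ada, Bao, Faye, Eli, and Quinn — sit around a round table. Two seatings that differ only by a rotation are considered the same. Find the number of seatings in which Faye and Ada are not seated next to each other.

Without the restriction there are (4)! = 24 seatings.
Those with Faye next to Ada: fuse the pair into one unit and seat 4 units around a circle — 2·(3)! = 12.
Subtracting, 24 − 12 = 12.

12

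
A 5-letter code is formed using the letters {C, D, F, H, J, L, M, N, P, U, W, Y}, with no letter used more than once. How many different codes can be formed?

95040

Choose and order 5 of the 12 symbols: the first letter has 12 options, the next 11, and so on down to 8.
12 × 11 × 10 × 9 × 8 = 95040.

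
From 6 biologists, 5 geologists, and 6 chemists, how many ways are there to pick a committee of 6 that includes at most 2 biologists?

8184

Split by how many biologists are chosen (0 through 2).
Sum: C(6,0)·C(11,6) + C(6,1)·C(11,5) + C(6,2)·C(11,4) = 462 + 2772 + 4950 = 8184.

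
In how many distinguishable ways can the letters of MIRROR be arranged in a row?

120

Letter multiplicities in MIRROR: I×1, M×1, O×1, R×3.
Dividing 6! = 720 by 3! = 6 for the repeated letters gives 120.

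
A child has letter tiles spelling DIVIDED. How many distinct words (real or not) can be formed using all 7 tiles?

420

The 7 letters of DIVIDED have repeats: D appearing 3 times and I appearing twice.
Dividing 7! = 5040 by 3!·2! = 12 for the repeated letters gives 420.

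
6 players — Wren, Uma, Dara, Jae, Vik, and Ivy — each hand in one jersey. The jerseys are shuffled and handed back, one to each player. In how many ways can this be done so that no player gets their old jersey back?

265

Count assignments avoiding every fixed point. For any j of the 6 players fixed to their old jersey, the other 6−j can be arranged in (6−j)! ways.
By inclusion–exclusion this is Σ_{j=0}^{6} (−1)^j C(6,j)·(6−j)!.
Computing: 720 − 720 + 360 − 120 + 30 − 6 + 1 = 265.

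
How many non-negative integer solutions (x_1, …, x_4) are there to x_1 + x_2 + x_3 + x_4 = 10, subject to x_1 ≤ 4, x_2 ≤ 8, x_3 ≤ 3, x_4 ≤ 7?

By stars and bars, unrestricted non-negative solutions to x_1+…+x_4 = 10 number C(10+3,3) = 286.
Subtract solutions that violate a single cap (substitute x_i' = x_i − (cap_i+1)): x_1 ≥ 5 gives C(8,3) = 56; x_2 ≥ 9 gives C(4,3) = 4; x_3 ≥ 4 gives C(9,3) = 84; x_4 ≥ 8 gives C(5,3) = 10. Together 154.
Add back pairs where two caps are both exceeded: 0 + 4 + 0 + 0 + 0 + 0 = 4.
By inclusion–exclusion the count is 286 − 154 + 4 = 136.

136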